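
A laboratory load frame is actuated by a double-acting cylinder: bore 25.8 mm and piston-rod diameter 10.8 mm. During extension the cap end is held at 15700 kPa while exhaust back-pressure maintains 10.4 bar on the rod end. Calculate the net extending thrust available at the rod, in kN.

F ≈ 7.76 kN

Cap-side area A_cap = π/4 × (25.8 mm)² = 522.8 mm^2
Rod-side annular area A_ann = π/4 × (25.8² − 10.8²) = 431.2 mm^2
Net thrust = P_cap·A_cap − P_rod·A_ann = 8.208 kN − 0.4484 kN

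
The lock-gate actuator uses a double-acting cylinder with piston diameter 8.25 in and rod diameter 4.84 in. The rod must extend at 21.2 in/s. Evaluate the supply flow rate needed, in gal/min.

Q ≈ 294 gal/min

Cap-side area A_cap = π/4 × (8.25 in)² = 53.46 in^2
Q = A × v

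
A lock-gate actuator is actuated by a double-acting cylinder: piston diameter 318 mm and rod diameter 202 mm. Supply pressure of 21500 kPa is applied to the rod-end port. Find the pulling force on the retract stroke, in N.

F ≈ 1.02e6 N

Rod-side annular area A_ann = π/4 × (318² − 202²) = 47380 mm^2
On retraction the pressure acts on the annular area (bore minus rod).
F = P × A_ann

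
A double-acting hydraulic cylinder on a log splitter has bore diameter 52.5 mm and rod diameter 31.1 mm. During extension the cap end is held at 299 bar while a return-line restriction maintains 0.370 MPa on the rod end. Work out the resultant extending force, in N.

Cap-side area A_cap = π/4 × (52.5 mm)² = 2165 mm^2
Rod-side annular area A_ann = π/4 × (52.5² − 31.1²) = 1405 mm^2
Net thrust = P_cap·A_cap − P_rod·A_ann = 64730 N − 519.9 N

F ≈ 64200 N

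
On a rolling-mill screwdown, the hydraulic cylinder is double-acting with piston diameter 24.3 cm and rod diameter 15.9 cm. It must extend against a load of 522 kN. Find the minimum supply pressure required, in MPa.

Cap-side area A_cap = π/4 × (24.3 cm)² = 463.8 cm^2
P = F / A = 522 kN / A

P ≈ 11.3 MPa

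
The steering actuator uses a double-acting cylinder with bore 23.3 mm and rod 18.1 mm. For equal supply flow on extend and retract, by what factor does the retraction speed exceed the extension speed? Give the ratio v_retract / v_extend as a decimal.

v_ret/v_ext ≈ 2.52

Cap-side area A_cap = π/4 × (23.3 mm)² = 426.4 mm^2
Rod-side annular area A_ann = π/4 × (23.3² − 18.1²) = 169.1 mm^2
For equal Q, v ∝ 1/A, so v_ret/v_ext = A_cap/A_ann.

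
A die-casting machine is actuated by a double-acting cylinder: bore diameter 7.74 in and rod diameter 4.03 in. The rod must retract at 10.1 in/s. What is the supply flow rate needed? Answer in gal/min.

Rod-side annular area A_ann = π/4 × (7.74² − 4.03²) = 34.30 in^2
Q = A × v

Q ≈ 90.0 gal/min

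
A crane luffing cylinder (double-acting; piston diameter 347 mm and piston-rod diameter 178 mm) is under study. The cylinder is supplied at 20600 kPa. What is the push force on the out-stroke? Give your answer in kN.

F ≈ 1950 kN

Cap-side area A_cap = π/4 × (347 mm)² = 94570 mm^2
F = P × A_cap = 20600 kPa × A_cap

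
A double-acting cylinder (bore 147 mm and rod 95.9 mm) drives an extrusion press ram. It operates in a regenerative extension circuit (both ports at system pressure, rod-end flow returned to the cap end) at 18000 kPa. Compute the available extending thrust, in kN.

With equal pressure on both faces, forces on the annular region cancel; the net push is pressure × rod cross-section.
Rod cross-section A_rod = π/4 × (95.9 mm)² = 7223 mm^2
F = P × A_rod

F ≈ 130 kN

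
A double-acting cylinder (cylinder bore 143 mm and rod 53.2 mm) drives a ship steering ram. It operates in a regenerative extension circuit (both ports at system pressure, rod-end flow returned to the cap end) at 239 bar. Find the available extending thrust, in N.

F ≈ 53100 N

With equal pressure on both faces, forces on the annular region cancel; the net push is pressure × rod cross-section.
Rod cross-section A_rod = π/4 × (53.2 mm)² = 2223 mm^2
F = P × A_rod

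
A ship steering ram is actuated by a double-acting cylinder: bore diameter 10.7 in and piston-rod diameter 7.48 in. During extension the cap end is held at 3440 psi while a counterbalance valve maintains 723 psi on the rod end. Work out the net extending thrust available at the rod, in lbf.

F ≈ 2.76e5 lbf

Cap-side area A_cap = π/4 × (10.7 in)² = 89.92 in^2
Rod-side annular area A_ann = π/4 × (10.7² − 7.48²) = 45.98 in^2
Net thrust = P_cap·A_cap − P_rod·A_ann = 3.093e5 lbf − 33240 lbf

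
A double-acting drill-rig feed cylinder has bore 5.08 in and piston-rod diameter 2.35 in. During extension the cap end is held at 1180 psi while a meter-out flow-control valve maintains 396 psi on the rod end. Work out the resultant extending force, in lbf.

Cap-side area A_cap = π/4 × (5.08 in)² = 20.27 in^2
Rod-side annular area A_ann = π/4 × (5.08² − 2.35²) = 15.93 in^2
Net thrust = P_cap·A_cap − P_rod·A_ann = 23920 lbf − 6309 lbf

F ≈ 17600 lbf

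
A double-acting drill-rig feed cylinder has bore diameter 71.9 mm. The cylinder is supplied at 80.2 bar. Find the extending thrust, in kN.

F ≈ 32.6 kN

Cap-side area A_cap = π/4 × (71.9 mm)² = 4060 mm^2
F = P × A_cap = 80.2 bar × A_cap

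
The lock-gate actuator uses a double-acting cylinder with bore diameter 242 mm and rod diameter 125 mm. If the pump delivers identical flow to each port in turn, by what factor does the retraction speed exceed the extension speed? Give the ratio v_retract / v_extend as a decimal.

Cap-side area A_cap = π/4 × (242 mm)² = 46000 mm^2
Rod-side annular area A_ann = π/4 × (242² − 125²) = 33720 mm^2
For equal Q, v ∝ 1/A, so v_ret/v_ext = A_cap/A_ann.

v_ret/v_ext ≈ 1.36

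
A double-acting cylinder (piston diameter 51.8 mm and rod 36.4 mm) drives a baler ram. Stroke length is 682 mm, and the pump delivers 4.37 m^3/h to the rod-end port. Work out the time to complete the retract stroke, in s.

t ≈ 0.599 s

Rod-side annular area A_ann = π/4 × (51.8² − 36.4²) = 1067 mm^2
Swept volume V = A × L; t = V / Q = A·L / Q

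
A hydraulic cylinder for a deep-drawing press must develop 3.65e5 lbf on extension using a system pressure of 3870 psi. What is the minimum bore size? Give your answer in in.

Extension force acts on the full piston face: F = P × (π/4)D².
D = √(4F / (πP)) = √(4 × 3.65e5 lbf / (π × 3870 psi))

D ≈ 11.0 in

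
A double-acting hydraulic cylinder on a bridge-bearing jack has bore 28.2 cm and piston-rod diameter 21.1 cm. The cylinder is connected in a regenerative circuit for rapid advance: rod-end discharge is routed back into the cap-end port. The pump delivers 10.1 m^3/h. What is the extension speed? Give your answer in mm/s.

In regeneration the rod-end outflow joins the pump flow into the cap end, so the net volume the pump must supply per unit advance equals the rod cross-section area.
Rod cross-section A_rod = π/4 × (21.1 cm)² = 349.7 cm^2
v = Q_pump / A_rod

v ≈ 80.2 mm/s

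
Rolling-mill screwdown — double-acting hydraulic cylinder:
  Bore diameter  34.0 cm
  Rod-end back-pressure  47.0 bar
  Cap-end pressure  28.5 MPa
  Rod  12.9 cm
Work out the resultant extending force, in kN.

Cap-side area A_cap = π/4 × (34.0 cm)² = 907.9 cm^2
Rod-side annular area A_ann = π/4 × (34.0² − 12.9²) = 777.2 cm^2
Net thrust = P_cap·A_cap − P_rod·A_ann = 2588 kN − 365.3 kN

F ≈ 2220 kN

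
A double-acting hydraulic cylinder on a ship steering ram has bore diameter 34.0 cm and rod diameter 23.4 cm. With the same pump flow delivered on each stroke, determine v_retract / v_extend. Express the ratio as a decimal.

Cap-side area A_cap = π/4 × (34.0 cm)² = 907.9 cm^2
Rod-side annular area A_ann = π/4 × (34.0² − 23.4²) = 477.9 cm^2
For equal Q, v ∝ 1/A, so v_ret/v_ext = A_cap/A_ann.

v_ret/v_ext ≈ 1.90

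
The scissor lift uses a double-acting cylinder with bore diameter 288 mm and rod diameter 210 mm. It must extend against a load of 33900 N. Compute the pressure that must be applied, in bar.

P ≈ 5.20 bar

Cap-side area A_cap = π/4 × (288 mm)² = 65140 mm^2
P = F / A = 33900 N / A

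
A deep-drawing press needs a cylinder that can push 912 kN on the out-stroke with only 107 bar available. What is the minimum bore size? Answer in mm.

D ≈ 329 mm

Extension force acts on the full piston face: F = P × (π/4)D².
D = √(4F / (πP)) = √(4 × 912 kN / (π × 107 bar))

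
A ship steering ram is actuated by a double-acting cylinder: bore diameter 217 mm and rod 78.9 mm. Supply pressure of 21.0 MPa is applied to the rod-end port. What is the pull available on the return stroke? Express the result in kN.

Rod-side annular area A_ann = π/4 × (217² − 78.9²) = 32090 mm^2
On retraction the pressure acts on the annular area (bore minus rod).
F = P × A_ann

F ≈ 674 kN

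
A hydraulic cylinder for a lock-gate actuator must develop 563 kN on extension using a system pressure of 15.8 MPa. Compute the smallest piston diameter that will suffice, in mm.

Extension force acts on the full piston face: F = P × (π/4)D².
D = √(4F / (πP)) = √(4 × 563 kN / (π × 15.8 MPa))

D ≈ 213 mm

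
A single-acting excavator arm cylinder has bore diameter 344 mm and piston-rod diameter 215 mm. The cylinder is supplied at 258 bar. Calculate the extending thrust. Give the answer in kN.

Cap-side area A_cap = π/4 × (344 mm)² = 92940 mm^2
F = P × A_cap = 258 bar × A_cap

F ≈ 2400 kN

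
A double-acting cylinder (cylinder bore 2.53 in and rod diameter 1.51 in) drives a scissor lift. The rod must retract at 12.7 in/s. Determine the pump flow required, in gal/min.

Q ≈ 10.7 gal/min

Rod-side annular area A_ann = π/4 × (2.53² − 1.51²) = 3.236 in^2
Q = A × v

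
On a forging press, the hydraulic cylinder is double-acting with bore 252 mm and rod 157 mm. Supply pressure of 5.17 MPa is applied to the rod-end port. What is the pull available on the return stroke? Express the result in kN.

F ≈ 158 kN

Rod-side annular area A_ann = π/4 × (252² − 157²) = 30520 mm^2
On retraction the pressure acts on the annular area (bore minus rod).
F = P × A_ann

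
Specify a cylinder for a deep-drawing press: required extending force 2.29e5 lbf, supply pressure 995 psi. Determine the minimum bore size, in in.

Extension force acts on the full piston face: F = P × (π/4)D².
D = √(4F / (πP)) = √(4 × 2.29e5 lbf / (π × 995 psi))

D ≈ 17.1 in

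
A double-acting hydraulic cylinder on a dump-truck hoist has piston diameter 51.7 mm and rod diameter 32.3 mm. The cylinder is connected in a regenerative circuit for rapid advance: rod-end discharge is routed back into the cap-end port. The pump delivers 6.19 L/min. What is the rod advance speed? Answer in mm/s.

In regeneration the rod-end outflow joins the pump flow into the cap end, so the net volume the pump must supply per unit advance equals the rod cross-section area.
Rod cross-section A_rod = π/4 × (32.3 mm)² = 819.4 mm^2
v = Q_pump / A_rod

v ≈ 126 mm/s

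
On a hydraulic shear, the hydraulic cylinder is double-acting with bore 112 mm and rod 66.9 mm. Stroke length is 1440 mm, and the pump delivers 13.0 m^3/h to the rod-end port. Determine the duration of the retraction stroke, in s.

Rod-side annular area A_ann = π/4 × (112² − 66.9²) = 6337 mm^2
Swept volume V = A × L; t = V / Q = A·L / Q

t ≈ 2.53 s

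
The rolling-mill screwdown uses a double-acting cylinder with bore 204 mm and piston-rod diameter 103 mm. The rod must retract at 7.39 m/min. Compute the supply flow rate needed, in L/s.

Q ≈ 3.00 L/s

Rod-side annular area A_ann = π/4 × (204² − 103²) = 24350 mm^2
Q = A × v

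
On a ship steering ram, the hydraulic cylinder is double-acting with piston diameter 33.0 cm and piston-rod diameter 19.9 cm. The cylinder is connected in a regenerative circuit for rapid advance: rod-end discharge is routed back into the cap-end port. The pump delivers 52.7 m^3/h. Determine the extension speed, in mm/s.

v ≈ 471 mm/s

In regeneration the rod-end outflow joins the pump flow into the cap end, so the net volume the pump must supply per unit advance equals the rod cross-section area.
Rod cross-section A_rod = π/4 × (19.9 cm)² = 311.0 cm^2
v = Q_pump / A_rod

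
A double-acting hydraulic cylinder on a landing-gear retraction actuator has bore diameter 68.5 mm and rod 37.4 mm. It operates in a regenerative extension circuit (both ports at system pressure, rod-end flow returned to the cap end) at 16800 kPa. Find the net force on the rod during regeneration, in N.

F ≈ 18500 N

With equal pressure on both faces, forces on the annular region cancel; the net push is pressure × rod cross-section.
Rod cross-section A_rod = π/4 × (37.4 mm)² = 1099 mm^2
F = P × A_rod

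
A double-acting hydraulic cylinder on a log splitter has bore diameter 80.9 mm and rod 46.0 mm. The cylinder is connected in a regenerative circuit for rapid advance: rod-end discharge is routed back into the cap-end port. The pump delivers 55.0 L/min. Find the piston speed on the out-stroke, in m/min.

In regeneration the rod-end outflow joins the pump flow into the cap end, so the net volume the pump must supply per unit advance equals the rod cross-section area.
Rod cross-section A_rod = π/4 × (46.0 mm)² = 1662 mm^2
v = Q_pump / A_rod

v ≈ 33.1 m/min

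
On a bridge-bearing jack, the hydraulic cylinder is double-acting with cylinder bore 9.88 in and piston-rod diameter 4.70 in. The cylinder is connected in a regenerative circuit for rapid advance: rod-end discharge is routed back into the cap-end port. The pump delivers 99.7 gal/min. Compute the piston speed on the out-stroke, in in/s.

In regeneration the rod-end outflow joins the pump flow into the cap end, so the net volume the pump must supply per unit advance equals the rod cross-section area.
Rod cross-section A_rod = π/4 × (4.70 in)² = 17.35 in^2
v = Q_pump / A_rod

v ≈ 22.1 in/s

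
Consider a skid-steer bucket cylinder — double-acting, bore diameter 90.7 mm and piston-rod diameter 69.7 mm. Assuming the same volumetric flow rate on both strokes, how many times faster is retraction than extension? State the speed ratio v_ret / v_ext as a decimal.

v_ret/v_ext ≈ 2.44

Cap-side area A_cap = π/4 × (90.7 mm)² = 6461 mm^2
Rod-side annular area A_ann = π/4 × (90.7² − 69.7²) = 2646 mm^2
For equal Q, v ∝ 1/A, so v_ret/v_ext = A_cap/A_ann.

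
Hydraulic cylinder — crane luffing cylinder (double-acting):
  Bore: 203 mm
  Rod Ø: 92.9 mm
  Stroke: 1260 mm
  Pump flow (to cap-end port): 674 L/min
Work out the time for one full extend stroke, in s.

Cap-side area A_cap = π/4 × (203 mm)² = 32370 mm^2
Swept volume V = A × L; t = V / Q = A·L / Q

t ≈ 3.63 s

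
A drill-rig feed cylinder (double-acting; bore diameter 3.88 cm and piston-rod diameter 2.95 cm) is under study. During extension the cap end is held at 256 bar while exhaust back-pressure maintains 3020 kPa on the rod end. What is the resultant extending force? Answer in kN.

Cap-side area A_cap = π/4 × (3.88 cm)² = 11.82 cm^2
Rod-side annular area A_ann = π/4 × (3.88² − 2.95²) = 4.989 cm^2
Net thrust = P_cap·A_cap − P_rod·A_ann = 30.27 kN − 1.507 kN

F ≈ 28.8 kN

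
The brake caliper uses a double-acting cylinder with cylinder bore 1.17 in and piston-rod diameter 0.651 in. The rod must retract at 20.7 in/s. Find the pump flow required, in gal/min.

Rod-side annular area A_ann = π/4 × (1.17² − 0.651²) = 0.7423 in^2
Q = A × v

Q ≈ 3.99 gal/min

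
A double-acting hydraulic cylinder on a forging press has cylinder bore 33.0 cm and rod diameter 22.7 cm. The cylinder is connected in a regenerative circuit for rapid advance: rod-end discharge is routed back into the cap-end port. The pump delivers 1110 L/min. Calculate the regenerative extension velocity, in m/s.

v ≈ 0.457 m/s

In regeneration the rod-end outflow joins the pump flow into the cap end, so the net volume the pump must supply per unit advance equals the rod cross-section area.
Rod cross-section A_rod = π/4 × (22.7 cm)² = 404.7 cm^2
v = Q_pump / A_rod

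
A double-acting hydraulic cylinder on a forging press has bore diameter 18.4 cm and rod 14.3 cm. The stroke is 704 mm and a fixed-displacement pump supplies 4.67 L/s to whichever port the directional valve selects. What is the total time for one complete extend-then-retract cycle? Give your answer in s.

Cap-side area A_cap = π/4 × (18.4 cm)² = 265.9 cm^2
Rod-side annular area A_ann = π/4 × (18.4² − 14.3²) = 105.3 cm^2
t_ext = A_cap·L/Q = 4.008 s
t_ret = A_ann·L/Q = 1.587 s
t_cycle = t_ext + t_ret

t ≈ 5.60 s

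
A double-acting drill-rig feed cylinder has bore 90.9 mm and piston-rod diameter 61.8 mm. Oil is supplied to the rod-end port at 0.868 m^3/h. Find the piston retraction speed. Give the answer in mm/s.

v ≈ 69.1 mm/s

Rod-side annular area A_ann = π/4 × (90.9² − 61.8²) = 3490 mm^2
Flow into the rod-end port fills the annular volume.
v = Q / A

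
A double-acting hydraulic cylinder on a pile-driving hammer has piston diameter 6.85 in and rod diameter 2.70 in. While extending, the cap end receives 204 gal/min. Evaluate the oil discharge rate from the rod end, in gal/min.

Q_out ≈ 172 gal/min

Cap-side area A_cap = π/4 × (6.85 in)² = 36.85 in^2
Rod-side annular area A_ann = π/4 × (6.85² − 2.70²) = 31.13 in^2
Piston speed v = Q_in/A_cap; rod-end outflow Q_out = v × A_ann = Q_in × A_ann/A_cap.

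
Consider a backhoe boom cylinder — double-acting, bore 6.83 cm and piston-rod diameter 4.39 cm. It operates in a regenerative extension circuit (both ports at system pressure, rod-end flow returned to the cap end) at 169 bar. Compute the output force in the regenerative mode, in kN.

F ≈ 25.6 kN

With equal pressure on both faces, forces on the annular region cancel; the net push is pressure × rod cross-section.
Rod cross-section A_rod = π/4 × (4.39 cm)² = 15.14 cm^2
F = P × A_rod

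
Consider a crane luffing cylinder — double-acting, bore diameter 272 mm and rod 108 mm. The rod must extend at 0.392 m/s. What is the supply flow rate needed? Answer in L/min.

Cap-side area A_cap = π/4 × (272 mm)² = 58110 mm^2
Q = A × v

Q ≈ 1370 L/min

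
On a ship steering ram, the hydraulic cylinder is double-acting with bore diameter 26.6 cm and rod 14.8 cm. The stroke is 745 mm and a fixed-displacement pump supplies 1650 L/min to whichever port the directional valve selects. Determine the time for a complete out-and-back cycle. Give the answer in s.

t ≈ 2.54 s

Cap-side area A_cap = π/4 × (26.6 cm)² = 555.7 cm^2
Rod-side annular area A_ann = π/4 × (26.6² − 14.8²) = 383.7 cm^2
t_ext = A_cap·L/Q = 1.505 s
t_ret = A_ann·L/Q = 1.039 s
t_cycle = t_ext + t_ret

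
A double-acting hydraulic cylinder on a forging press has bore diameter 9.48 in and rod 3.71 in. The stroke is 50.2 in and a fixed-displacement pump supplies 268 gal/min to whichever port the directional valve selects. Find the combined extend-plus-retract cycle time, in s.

Cap-side area A_cap = π/4 × (9.48 in)² = 70.58 in^2
Rod-side annular area A_ann = π/4 × (9.48² − 3.71²) = 59.77 in^2
t_ext = A_cap·L/Q = 3.434 s
t_ret = A_ann·L/Q = 2.908 s
t_cycle = t_ext + t_ret

t ≈ 6.34 s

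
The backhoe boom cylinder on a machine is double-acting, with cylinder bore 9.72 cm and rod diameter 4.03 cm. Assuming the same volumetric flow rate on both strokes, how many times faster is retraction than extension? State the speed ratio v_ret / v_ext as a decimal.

v_ret/v_ext ≈ 1.21

Cap-side area A_cap = π/4 × (9.72 cm)² = 74.20 cm^2
Rod-side annular area A_ann = π/4 × (9.72² − 4.03²) = 61.45 cm^2
For equal Q, v ∝ 1/A, so v_ret/v_ext = A_cap/A_ann.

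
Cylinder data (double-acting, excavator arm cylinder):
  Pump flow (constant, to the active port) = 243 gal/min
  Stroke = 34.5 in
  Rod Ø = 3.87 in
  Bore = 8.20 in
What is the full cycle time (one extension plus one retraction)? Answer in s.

t ≈ 3.46 s

Cap-side area A_cap = π/4 × (8.20 in)² = 52.81 in^2
Rod-side annular area A_ann = π/4 × (8.20² − 3.87²) = 41.05 in^2
t_ext = A_cap·L/Q = 1.947 s
t_ret = A_ann·L/Q = 1.514 s
t_cycle = t_ext + t_ret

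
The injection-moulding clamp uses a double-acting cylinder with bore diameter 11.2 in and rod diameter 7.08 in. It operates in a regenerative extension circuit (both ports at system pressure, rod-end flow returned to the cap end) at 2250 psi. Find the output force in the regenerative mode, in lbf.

With equal pressure on both faces, forces on the annular region cancel; the net push is pressure × rod cross-section.
Rod cross-section A_rod = π/4 × (7.08 in)² = 39.37 in^2
F = P × A_rod

F ≈ 88600 lbf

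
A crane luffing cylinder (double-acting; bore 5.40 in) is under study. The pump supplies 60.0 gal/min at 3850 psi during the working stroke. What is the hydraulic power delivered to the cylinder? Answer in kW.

W ≈ 100 kW

Hydraulic power = P × Q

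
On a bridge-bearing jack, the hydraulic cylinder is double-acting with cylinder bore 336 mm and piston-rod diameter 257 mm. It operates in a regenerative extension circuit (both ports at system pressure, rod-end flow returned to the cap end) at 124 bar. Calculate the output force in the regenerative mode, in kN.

F ≈ 643 kN

With equal pressure on both faces, forces on the annular region cancel; the net push is pressure × rod cross-section.
Rod cross-section A_rod = π/4 × (257 mm)² = 51870 mm^2
F = P × A_rod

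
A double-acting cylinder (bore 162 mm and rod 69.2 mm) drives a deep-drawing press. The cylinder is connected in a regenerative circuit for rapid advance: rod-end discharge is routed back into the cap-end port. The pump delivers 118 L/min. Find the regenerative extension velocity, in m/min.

In regeneration the rod-end outflow joins the pump flow into the cap end, so the net volume the pump must supply per unit advance equals the rod cross-section area.
Rod cross-section A_rod = π/4 × (69.2 mm)² = 3761 mm^2
v = Q_pump / A_rod

v ≈ 31.4 m/min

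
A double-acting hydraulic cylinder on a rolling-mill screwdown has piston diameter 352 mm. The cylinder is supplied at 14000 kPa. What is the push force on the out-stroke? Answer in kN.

Cap-side area A_cap = π/4 × (352 mm)² = 97310 mm^2
F = P × A_cap = 14000 kPa × A_cap

F ≈ 1360 kN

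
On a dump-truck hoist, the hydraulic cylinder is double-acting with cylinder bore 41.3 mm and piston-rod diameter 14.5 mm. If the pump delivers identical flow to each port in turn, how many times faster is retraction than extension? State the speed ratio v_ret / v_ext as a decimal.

v_ret/v_ext ≈ 1.14

Cap-side area A_cap = π/4 × (41.3 mm)² = 1340 mm^2
Rod-side annular area A_ann = π/4 × (41.3² − 14.5²) = 1175 mm^2
For equal Q, v ∝ 1/A, so v_ret/v_ext = A_cap/A_ann.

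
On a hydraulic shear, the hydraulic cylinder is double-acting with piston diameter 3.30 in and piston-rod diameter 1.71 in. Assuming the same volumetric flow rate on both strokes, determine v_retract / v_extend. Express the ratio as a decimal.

v_ret/v_ext ≈ 1.37

Cap-side area A_cap = π/4 × (3.30 in)² = 8.553 in^2
Rod-side annular area A_ann = π/4 × (3.30² − 1.71²) = 6.256 in^2
For equal Q, v ∝ 1/A, so v_ret/v_ext = A_cap/A_ann.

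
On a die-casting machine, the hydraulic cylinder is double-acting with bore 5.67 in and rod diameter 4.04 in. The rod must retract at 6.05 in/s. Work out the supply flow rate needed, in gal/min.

Rod-side annular area A_ann = π/4 × (5.67² − 4.04²) = 12.43 in^2
Q = A × v

Q ≈ 19.5 gal/min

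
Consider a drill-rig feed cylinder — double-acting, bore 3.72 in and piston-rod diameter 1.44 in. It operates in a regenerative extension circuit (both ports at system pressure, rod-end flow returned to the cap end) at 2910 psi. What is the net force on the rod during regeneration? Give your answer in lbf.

With equal pressure on both faces, forces on the annular region cancel; the net push is pressure × rod cross-section.
Rod cross-section A_rod = π/4 × (1.44 in)² = 1.629 in^2
F = P × A_rod

F ≈ 4740 lbf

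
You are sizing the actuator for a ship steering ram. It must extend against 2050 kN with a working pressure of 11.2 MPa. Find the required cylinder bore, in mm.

Extension force acts on the full piston face: F = P × (π/4)D².
D = √(4F / (πP)) = √(4 × 2050 kN / (π × 11.2 MPa))

D ≈ 483 mm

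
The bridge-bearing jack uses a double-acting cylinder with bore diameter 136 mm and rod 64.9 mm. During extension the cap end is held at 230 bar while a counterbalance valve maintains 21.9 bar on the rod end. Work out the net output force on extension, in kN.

Cap-side area A_cap = π/4 × (136 mm)² = 14530 mm^2
Rod-side annular area A_ann = π/4 × (136² − 64.9²) = 11220 mm^2
Net thrust = P_cap·A_cap − P_rod·A_ann = 334.1 kN − 24.57 kN

F ≈ 310 kN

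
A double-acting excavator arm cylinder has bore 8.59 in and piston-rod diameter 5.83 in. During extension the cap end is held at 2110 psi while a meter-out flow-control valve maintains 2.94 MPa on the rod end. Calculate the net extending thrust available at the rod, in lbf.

F ≈ 1.09e5 lbf

Cap-side area A_cap = π/4 × (8.59 in)² = 57.95 in^2
Rod-side annular area A_ann = π/4 × (8.59² − 5.83²) = 31.26 in^2
Net thrust = P_cap·A_cap − P_rod·A_ann = 1.223e5 lbf − 13330 lbf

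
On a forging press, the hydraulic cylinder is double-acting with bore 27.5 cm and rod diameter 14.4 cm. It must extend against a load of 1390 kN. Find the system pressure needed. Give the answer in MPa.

Cap-side area A_cap = π/4 × (27.5 cm)² = 594.0 cm^2
P = F / A = 1390 kN / A

P ≈ 23.4 MPa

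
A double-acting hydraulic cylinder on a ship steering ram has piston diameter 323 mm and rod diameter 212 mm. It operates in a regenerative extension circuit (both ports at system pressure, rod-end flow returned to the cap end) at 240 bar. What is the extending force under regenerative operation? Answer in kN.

With equal pressure on both faces, forces on the annular region cancel; the net push is pressure × rod cross-section.
Rod cross-section A_rod = π/4 × (212 mm)² = 35300 mm^2
F = P × A_rod

F ≈ 847 kN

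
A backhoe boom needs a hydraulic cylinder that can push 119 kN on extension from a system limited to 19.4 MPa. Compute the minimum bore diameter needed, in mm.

Extension force acts on the full piston face: F = P × (π/4)D².
D = √(4F / (πP)) = √(4 × 119 kN / (π × 19.4 MPa))

D ≈ 88.4 mm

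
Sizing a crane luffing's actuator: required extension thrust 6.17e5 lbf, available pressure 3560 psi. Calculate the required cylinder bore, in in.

Extension force acts on the full piston face: F = P × (π/4)D².
D = √(4F / (πP)) = √(4 × 6.17e5 lbf / (π × 3560 psi))

D ≈ 14.9 in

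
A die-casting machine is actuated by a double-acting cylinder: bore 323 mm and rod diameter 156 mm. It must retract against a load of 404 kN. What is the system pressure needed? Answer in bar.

P ≈ 64.3 bar

Rod-side annular area A_ann = π/4 × (323² − 156²) = 62830 mm^2
Retraction: pressure acts on the annular area.
P = F / A = 404 kN / A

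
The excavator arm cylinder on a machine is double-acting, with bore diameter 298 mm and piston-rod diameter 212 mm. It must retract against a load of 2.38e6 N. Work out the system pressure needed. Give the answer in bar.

Rod-side annular area A_ann = π/4 × (298² − 212²) = 34450 mm^2
Retraction: pressure acts on the annular area.
P = F / A = 2.38e6 N / A

P ≈ 691 bar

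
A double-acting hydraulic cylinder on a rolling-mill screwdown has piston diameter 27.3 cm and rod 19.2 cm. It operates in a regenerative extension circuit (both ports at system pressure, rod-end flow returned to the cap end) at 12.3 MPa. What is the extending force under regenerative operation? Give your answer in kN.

With equal pressure on both faces, forces on the annular region cancel; the net push is pressure × rod cross-section.
Rod cross-section A_rod = π/4 × (19.2 cm)² = 289.5 cm^2
F = P × A_rod

F ≈ 356 kN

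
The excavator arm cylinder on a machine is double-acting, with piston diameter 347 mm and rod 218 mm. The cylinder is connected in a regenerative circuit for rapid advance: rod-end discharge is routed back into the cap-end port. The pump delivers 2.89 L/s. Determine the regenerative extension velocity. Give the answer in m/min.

In regeneration the rod-end outflow joins the pump flow into the cap end, so the net volume the pump must supply per unit advance equals the rod cross-section area.
Rod cross-section A_rod = π/4 × (218 mm)² = 37330 mm^2
v = Q_pump / A_rod

v ≈ 4.65 m/min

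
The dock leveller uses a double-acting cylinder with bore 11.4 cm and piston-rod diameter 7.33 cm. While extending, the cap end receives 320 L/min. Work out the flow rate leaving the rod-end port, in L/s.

Cap-side area A_cap = π/4 × (11.4 cm)² = 102.1 cm^2
Rod-side annular area A_ann = π/4 × (11.4² − 7.33²) = 59.87 cm^2
Piston speed v = Q_in/A_cap; rod-end outflow Q_out = v × A_ann = Q_in × A_ann/A_cap.

Q_out ≈ 3.13 L/s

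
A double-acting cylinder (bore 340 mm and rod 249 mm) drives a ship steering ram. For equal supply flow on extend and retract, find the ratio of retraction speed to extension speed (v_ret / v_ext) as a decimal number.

v_ret/v_ext ≈ 2.16

Cap-side area A_cap = π/4 × (340 mm)² = 90790 mm^2
Rod-side annular area A_ann = π/4 × (340² − 249²) = 42100 mm^2
For equal Q, v ∝ 1/A, so v_ret/v_ext = A_cap/A_ann.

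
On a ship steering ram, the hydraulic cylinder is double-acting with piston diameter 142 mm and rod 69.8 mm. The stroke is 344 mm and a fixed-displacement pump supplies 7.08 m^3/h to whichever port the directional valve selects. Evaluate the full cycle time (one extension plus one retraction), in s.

t ≈ 4.87 s

Cap-side area A_cap = π/4 × (142 mm)² = 15840 mm^2
Rod-side annular area A_ann = π/4 × (142² − 69.8²) = 12010 mm^2
t_ext = A_cap·L/Q = 2.770 s
t_ret = A_ann·L/Q = 2.101 s
t_cycle = t_ext + t_ret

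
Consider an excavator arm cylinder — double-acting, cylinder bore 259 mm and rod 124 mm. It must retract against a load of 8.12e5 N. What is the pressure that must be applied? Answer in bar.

P ≈ 200 bar

Rod-side annular area A_ann = π/4 × (259² − 124²) = 40610 mm^2
Retraction: pressure acts on the annular area.
P = F / A = 8.12e5 N / A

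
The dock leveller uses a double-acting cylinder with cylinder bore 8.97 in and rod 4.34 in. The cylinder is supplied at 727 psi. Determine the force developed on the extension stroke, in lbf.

F ≈ 45900 lbf

Cap-side area A_cap = π/4 × (8.97 in)² = 63.19 in^2
F = P × A_cap = 727 psi × A_cap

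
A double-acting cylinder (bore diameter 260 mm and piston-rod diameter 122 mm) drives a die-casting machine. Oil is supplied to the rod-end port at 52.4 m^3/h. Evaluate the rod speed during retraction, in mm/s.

Rod-side annular area A_ann = π/4 × (260² − 122²) = 41400 mm^2
Flow into the rod-end port fills the annular volume.
v = Q / A

v ≈ 352 mm/s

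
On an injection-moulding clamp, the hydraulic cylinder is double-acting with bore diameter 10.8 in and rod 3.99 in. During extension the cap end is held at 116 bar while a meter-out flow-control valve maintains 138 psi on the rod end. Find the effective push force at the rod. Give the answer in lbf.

Cap-side area A_cap = π/4 × (10.8 in)² = 91.61 in^2
Rod-side annular area A_ann = π/4 × (10.8² − 3.99²) = 79.11 in^2
Net thrust = P_cap·A_cap − P_rod·A_ann = 1.541e5 lbf − 10920 lbf

F ≈ 1.43e5 lbf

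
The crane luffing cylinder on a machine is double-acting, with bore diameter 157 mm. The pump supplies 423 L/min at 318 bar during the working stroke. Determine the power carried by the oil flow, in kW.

W ≈ 224 kW

Hydraulic power = P × Q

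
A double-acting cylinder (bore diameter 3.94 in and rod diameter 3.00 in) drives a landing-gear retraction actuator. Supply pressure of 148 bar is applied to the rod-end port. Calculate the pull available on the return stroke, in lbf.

F ≈ 11000 lbf

Rod-side annular area A_ann = π/4 × (3.94² − 3.00²) = 5.124 in^2
On retraction the pressure acts on the annular area (bore minus rod).
F = P × A_ann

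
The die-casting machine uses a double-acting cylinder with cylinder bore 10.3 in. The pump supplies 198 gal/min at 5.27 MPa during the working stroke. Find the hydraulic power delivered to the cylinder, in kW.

W ≈ 65.8 kW

Hydraulic power = P × Q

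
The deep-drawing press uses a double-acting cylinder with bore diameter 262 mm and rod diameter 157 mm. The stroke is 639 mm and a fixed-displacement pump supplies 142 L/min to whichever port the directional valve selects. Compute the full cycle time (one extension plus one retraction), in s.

t ≈ 23.9 s

Cap-side area A_cap = π/4 × (262 mm)² = 53910 mm^2
Rod-side annular area A_ann = π/4 × (262² − 157²) = 34550 mm^2
t_ext = A_cap·L/Q = 14.56 s
t_ret = A_ann·L/Q = 9.329 s
t_cycle = t_ext + t_ret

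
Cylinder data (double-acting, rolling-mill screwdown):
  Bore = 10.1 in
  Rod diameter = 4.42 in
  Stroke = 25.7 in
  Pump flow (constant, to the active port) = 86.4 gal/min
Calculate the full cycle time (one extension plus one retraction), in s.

Cap-side area A_cap = π/4 × (10.1 in)² = 80.12 in^2
Rod-side annular area A_ann = π/4 × (10.1² − 4.42²) = 64.77 in^2
t_ext = A_cap·L/Q = 6.190 s
t_ret = A_ann·L/Q = 5.005 s
t_cycle = t_ext + t_ret

t ≈ 11.2 s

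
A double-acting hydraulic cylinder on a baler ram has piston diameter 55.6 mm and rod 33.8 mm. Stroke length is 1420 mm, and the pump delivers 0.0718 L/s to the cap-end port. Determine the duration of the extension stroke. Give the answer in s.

Cap-side area A_cap = π/4 × (55.6 mm)² = 2428 mm^2
Swept volume V = A × L; t = V / Q = A·L / Q

t ≈ 48.0 s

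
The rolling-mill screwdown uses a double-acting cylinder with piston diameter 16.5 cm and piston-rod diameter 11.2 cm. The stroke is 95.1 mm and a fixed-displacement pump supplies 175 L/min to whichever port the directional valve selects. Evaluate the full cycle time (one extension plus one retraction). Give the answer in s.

Cap-side area A_cap = π/4 × (16.5 cm)² = 213.8 cm^2
Rod-side annular area A_ann = π/4 × (16.5² − 11.2²) = 115.3 cm^2
t_ext = A_cap·L/Q = 0.6972 s
t_ret = A_ann·L/Q = 0.3760 s
t_cycle = t_ext + t_ret

t ≈ 1.07 s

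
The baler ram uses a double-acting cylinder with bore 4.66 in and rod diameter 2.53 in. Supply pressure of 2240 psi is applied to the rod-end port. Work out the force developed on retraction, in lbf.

F ≈ 26900 lbf

Rod-side annular area A_ann = π/4 × (4.66² − 2.53²) = 12.03 in^2
On retraction the pressure acts on the annular area (bore minus rod).
F = P × A_ann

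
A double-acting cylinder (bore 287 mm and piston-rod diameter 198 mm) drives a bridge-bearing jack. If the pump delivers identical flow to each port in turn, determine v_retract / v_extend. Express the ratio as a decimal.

Cap-side area A_cap = π/4 × (287 mm)² = 64690 mm^2
Rod-side annular area A_ann = π/4 × (287² − 198²) = 33900 mm^2
For equal Q, v ∝ 1/A, so v_ret/v_ext = A_cap/A_ann.

v_ret/v_ext ≈ 1.91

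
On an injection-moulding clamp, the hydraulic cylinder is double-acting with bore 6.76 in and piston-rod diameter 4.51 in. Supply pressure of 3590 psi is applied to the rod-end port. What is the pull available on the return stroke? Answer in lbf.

F ≈ 71500 lbf

Rod-side annular area A_ann = π/4 × (6.76² − 4.51²) = 19.92 in^2
On retraction the pressure acts on the annular area (bore minus rod).
F = P × A_ann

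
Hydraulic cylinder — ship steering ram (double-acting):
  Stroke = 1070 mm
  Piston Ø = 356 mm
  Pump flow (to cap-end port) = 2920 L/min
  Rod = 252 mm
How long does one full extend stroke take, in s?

Cap-side area A_cap = π/4 × (356 mm)² = 99540 mm^2
Swept volume V = A × L; t = V / Q = A·L / Q

t ≈ 2.19 s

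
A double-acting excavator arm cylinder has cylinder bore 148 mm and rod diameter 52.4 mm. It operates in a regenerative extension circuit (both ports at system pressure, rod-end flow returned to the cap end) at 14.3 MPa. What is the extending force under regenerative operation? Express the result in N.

F ≈ 30800 N

With equal pressure on both faces, forces on the annular region cancel; the net push is pressure × rod cross-section.
Rod cross-section A_rod = π/4 × (52.4 mm)² = 2157 mm^2
F = P × A_rod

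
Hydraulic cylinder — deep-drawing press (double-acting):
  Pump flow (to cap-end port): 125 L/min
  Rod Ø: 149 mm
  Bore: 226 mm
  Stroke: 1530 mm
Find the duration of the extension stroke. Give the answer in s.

t ≈ 29.5 s

Cap-side area A_cap = π/4 × (226 mm)² = 40110 mm^2
Swept volume V = A × L; t = V / Q = A·L / Q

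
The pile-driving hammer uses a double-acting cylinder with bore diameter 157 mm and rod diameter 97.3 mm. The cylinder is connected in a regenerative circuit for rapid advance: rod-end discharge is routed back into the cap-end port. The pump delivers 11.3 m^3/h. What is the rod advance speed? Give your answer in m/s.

In regeneration the rod-end outflow joins the pump flow into the cap end, so the net volume the pump must supply per unit advance equals the rod cross-section area.
Rod cross-section A_rod = π/4 × (97.3 mm)² = 7436 mm^2
v = Q_pump / A_rod

v ≈ 0.422 m/s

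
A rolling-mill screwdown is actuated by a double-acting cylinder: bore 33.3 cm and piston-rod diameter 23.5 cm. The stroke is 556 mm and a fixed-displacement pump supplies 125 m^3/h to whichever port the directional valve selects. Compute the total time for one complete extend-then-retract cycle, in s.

t ≈ 2.09 s

Cap-side area A_cap = π/4 × (33.3 cm)² = 870.9 cm^2
Rod-side annular area A_ann = π/4 × (33.3² − 23.5²) = 437.2 cm^2
t_ext = A_cap·L/Q = 1.395 s
t_ret = A_ann·L/Q = 0.7001 s
t_cycle = t_ext + t_ret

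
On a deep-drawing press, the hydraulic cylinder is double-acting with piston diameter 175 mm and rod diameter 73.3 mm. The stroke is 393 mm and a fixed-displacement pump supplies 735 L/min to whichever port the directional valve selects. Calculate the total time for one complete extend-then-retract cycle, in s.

t ≈ 1.41 s

Cap-side area A_cap = π/4 × (175 mm)² = 24050 mm^2
Rod-side annular area A_ann = π/4 × (175² − 73.3²) = 19830 mm^2
t_ext = A_cap·L/Q = 0.7717 s
t_ret = A_ann·L/Q = 0.6363 s
t_cycle = t_ext + t_ret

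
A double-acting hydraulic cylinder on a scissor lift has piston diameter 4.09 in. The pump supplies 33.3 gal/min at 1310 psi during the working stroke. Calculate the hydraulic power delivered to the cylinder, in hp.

W ≈ 25.4 hp

Hydraulic power = P × Q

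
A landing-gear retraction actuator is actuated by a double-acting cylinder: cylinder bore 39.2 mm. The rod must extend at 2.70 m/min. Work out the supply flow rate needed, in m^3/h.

Q ≈ 0.196 m^3/h

Cap-side area A_cap = π/4 × (39.2 mm)² = 1207 mm^2
Q = A × v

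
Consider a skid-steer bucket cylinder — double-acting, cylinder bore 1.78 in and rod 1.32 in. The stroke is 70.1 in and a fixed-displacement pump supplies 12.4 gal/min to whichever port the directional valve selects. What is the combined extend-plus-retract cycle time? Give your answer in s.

t ≈ 5.30 s

Cap-side area A_cap = π/4 × (1.78 in)² = 2.488 in^2
Rod-side annular area A_ann = π/4 × (1.78² − 1.32²) = 1.120 in^2
t_ext = A_cap·L/Q = 3.654 s
t_ret = A_ann·L/Q = 1.645 s
t_cycle = t_ext + t_ret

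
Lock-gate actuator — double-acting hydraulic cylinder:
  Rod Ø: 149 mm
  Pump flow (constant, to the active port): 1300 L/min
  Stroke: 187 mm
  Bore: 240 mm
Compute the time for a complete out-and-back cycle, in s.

Cap-side area A_cap = π/4 × (240 mm)² = 45240 mm^2
Rod-side annular area A_ann = π/4 × (240² − 149²) = 27800 mm^2
t_ext = A_cap·L/Q = 0.3904 s
t_ret = A_ann·L/Q = 0.2400 s
t_cycle = t_ext + t_ret

t ≈ 0.630 s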